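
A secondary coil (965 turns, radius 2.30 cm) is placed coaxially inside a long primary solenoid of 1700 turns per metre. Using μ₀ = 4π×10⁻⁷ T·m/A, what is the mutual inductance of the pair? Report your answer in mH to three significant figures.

The outer solenoid produces a uniform field B₁ = μ₀n₁I₁ across the inner coil,
so the flux linkage is N₂Φ = N₂B₁A₂ = μ₀n₁N₂A₂·I₁, giving M = μ₀n₁N₂A₂.
A₂ = πr² = π(2.300×10^-2 m)² = 1.662×10^-3 m².
M = (4π×10⁻⁷)(1700)(965)(1.662×10^-3) = 3.426×10^-3 H.

M ≈ 3.43 mH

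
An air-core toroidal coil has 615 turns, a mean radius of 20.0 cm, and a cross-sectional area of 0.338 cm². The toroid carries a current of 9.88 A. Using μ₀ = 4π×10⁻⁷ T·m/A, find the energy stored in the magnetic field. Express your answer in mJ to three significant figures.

U ≈ 0.624 mJ

L = μ₀N²A/(2πR) = (4π×10⁻⁷)(615)²(3.380×10^-5)/(2π×0.2) = 1.278×10^-5 H.
U = ½LI² = ½(1.278×10^-5)(9.88)² = 6.240×10^-4 J.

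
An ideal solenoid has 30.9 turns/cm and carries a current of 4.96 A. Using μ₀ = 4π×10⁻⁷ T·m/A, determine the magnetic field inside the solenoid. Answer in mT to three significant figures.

B ≈ 19.3 mT

Inside a long solenoid, B = μ₀nI.
B = (4π×10⁻⁷)(3.090×10^3 m⁻¹)(4.96 A) = 1.926×10^-2 T.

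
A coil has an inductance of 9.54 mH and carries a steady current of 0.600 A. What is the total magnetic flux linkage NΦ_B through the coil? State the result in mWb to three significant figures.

From L = NΦ_B/I, the flux linkage is NΦ_B = LI.
NΦ_B = (9.540×10^-3 H)(0.600 A) = 5.724×10^-3 Wb.

NΦ_B ≈ 5.72 mWb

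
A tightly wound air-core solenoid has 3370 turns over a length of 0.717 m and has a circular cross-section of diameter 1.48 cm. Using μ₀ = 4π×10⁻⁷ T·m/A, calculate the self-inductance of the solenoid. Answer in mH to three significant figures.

L ≈ 3.42 mH

A = π(d/2)² = π(7.400×10^-3 m)² = 1.720×10^-4 m².
For a long solenoid, L = μ₀N²A/ℓ.
L = (4π×10⁻⁷)(3370)²(1.720×10^-4)/(0.717 m) = 3.424×10^-3 H.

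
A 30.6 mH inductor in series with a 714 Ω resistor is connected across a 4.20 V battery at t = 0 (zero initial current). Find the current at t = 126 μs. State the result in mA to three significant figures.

I ≈ 5.57 mA

τ = L/R = 3.060×10^-2/714 = 4.286×10^-5 s; final current I_∞ = ε/R = 4.20/714 = 5.882×10^-3 A.
I(t) = I_∞(1 − e^(−t/τ)) with t/τ = 2.940.
I = (5.882×10^-3)(1 − e^(−2.940)) = 5.571×10^-3 A.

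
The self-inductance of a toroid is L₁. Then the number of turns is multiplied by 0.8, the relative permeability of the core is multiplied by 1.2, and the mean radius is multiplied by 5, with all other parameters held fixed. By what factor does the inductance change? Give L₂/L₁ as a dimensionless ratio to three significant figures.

L₂/L₁ = 0.154

For a toroid, L ∝ μᵣN²A/R.
L₂/L₁ = (0.8)^2 × (1.2) × (5)^-1 = 0.154.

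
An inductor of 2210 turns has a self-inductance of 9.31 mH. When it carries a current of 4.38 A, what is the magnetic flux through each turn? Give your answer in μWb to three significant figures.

From L = NΦ_B/I, the flux per turn is Φ_B = LI/N.
Φ_B = (9.310×10^-3 H)(4.38 A)/2210 = 1.845×10^-5 Wb.

Φ_B ≈ 18.5 μWb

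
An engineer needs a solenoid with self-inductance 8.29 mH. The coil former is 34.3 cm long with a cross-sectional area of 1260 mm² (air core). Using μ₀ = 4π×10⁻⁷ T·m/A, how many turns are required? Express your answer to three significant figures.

N ≈ 1340 turns

A = 1260 mm² = 1.260×10^-3 m².
From L = μ₀N²A/ℓ, N = √(Lℓ / (μ₀A)).
N = √[(8.290×10^-3)(0.343) / ((4π×10⁻⁷)×1.260×10^-3)] = √(1.796×10^6) ≈ 1340.1.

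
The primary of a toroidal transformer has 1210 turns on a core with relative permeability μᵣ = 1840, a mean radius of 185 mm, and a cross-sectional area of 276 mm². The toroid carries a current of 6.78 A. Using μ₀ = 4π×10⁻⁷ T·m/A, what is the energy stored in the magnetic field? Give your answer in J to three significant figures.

L = μ₀μᵣN²A/(2πR) = (4π×10⁻⁷)(1840)(1210)²(2.760×10^-4)/(2π×0.185) = 0.8038 H.
U = ½LI² = ½(0.8038)(6.78)² = 18.48 J.

U ≈ 18.5 J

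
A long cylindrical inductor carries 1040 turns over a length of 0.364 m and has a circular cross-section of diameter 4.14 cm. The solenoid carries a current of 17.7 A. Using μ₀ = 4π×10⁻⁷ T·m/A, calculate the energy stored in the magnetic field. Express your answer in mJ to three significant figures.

A = π(d/2)² = π(2.070×10^-2 m)² = 1.346×10^-3 m².
L = μ₀N²A/ℓ = (4π×10⁻⁷)(1040)²(1.346×10^-3)/(0.364) = 5.027×10^-3 H.
U = ½LI² = ½(5.027×10^-3)(17.7)² = 0.7874 J.

U ≈ 787 mJ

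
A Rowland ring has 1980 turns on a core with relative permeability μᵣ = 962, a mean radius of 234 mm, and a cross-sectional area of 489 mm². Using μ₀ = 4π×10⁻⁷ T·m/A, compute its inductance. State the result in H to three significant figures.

For a thin toroid, L = μ₀μᵣN²A/(2πR).
L = (4π×10⁻⁷)(962)(1980)²(4.890×10^-4) / (2π×0.234 m) = 1.576 H.

L ≈ 1.58 H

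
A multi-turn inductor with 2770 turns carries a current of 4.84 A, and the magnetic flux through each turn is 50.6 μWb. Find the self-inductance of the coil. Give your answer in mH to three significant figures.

Self-inductance is defined by L = NΦ_B/I (flux linkage over current).
L = (2770)(5.060×10^-5 Wb)/(4.84 A) = 2.896×10^-2 H.

L ≈ 29.0 mH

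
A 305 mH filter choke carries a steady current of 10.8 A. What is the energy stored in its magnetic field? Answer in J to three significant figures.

U ≈ 17.8 J

Stored magnetic energy: U = ½LI².
U = ½(0.305 H)(10.8 A)² = 17.79 J.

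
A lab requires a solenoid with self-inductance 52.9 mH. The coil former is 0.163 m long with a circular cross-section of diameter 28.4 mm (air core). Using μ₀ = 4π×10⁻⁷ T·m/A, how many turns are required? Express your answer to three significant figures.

A = π(d/2)² = π(1.420×10^-2 m)² = 6.3347×10^-4 m².
From L = μ₀N²A/ℓ, N = √(Lℓ / (μ₀A)).
N = √[(5.290×10^-2)(0.163) / ((4π×10⁻⁷)×6.3347×10^-4)] = √(1.083×10^7) ≈ 3291.2.

N ≈ 3290 turns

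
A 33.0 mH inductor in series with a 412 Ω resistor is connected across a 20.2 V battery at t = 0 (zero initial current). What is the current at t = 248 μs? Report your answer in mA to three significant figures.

I ≈ 46.8 mA

τ = L/R = 3.300×10^-2/412 = 8.010×10^-5 s; final current I_∞ = ε/R = 20.2/412 = 4.903×10^-2 A.
I(t) = I_∞(1 − e^(−t/τ)) with t/τ = 3.096.
I = (4.903×10^-2)(1 − e^(−3.096)) = 4.681×10^-2 A.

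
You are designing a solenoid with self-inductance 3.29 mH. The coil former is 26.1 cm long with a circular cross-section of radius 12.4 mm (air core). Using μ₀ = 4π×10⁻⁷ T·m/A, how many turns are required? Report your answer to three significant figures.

N ≈ 1190 turns

A = πr² = π(1.240×10^-2 m)² = 4.831×10^-4 m².
From L = μ₀N²A/ℓ, N = √(Lℓ / (μ₀A)).
N = √[(3.290×10^-3)(0.261) / ((4π×10⁻⁷)×4.831×10^-4)] = √(1.4146×10^6) ≈ 1189.4.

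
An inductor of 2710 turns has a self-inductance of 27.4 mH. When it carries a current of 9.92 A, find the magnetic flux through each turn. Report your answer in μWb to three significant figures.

From L = NΦ_B/I, the flux per turn is Φ_B = LI/N.
Φ_B = (2.740×10^-2 H)(9.92 A)/2710 = 1.003×10^-4 Wb.

Φ_B ≈ 100 μWb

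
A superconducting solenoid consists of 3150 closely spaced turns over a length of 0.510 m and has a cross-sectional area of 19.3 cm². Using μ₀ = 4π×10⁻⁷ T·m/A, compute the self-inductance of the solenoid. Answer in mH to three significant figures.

L ≈ 47.2 mH

A = 19.3 cm² = 1.930×10^-3 m².
For a long solenoid, L = μ₀N²A/ℓ.
L = (4π×10⁻⁷)(3150)²(1.930×10^-3)/(0.51 m) = 4.719×10^-2 H.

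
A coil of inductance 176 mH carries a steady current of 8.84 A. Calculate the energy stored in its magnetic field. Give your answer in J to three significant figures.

U ≈ 6.88 J

Stored magnetic energy: U = ½LI².
U = ½(0.176 H)(8.84 A)² = 6.877 J.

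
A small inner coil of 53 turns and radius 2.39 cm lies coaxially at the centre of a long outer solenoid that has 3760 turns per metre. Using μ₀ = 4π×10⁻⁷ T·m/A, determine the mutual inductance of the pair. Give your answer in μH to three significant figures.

The outer solenoid produces a uniform field B₁ = μ₀n₁I₁ across the inner coil,
so the flux linkage is N₂Φ = N₂B₁A₂ = μ₀n₁N₂A₂·I₁, giving M = μ₀n₁N₂A₂.
A₂ = πr² = π(2.390×10^-2 m)² = 1.7945×10^-3 m².
M = (4π×10⁻⁷)(3760)(53)(1.7945×10^-3) = 4.494×10^-4 H.

M ≈ 449 μH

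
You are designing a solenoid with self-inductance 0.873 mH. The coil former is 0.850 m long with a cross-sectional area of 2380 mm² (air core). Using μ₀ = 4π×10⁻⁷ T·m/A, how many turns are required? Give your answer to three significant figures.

N ≈ 498 turns

A = 2380 mm² = 2.380×10^-3 m².
From L = μ₀N²A/ℓ, N = √(Lℓ / (μ₀A)).
N = √[(8.730×10^-4)(0.85) / ((4π×10⁻⁷)×2.380×10^-3)] = √(2.481×10^5) ≈ 498.1.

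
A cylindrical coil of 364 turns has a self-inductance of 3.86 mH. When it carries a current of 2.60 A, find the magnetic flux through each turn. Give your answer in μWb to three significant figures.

Φ_B ≈ 27.6 μWb

From L = NΦ_B/I, the flux per turn is Φ_B = LI/N.
Φ_B = (3.860×10^-3 H)(2.60 A)/364 = 2.757×10^-5 Wb.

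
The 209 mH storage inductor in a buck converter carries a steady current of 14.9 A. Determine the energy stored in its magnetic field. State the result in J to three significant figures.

U ≈ 23.2 J

Stored magnetic energy: U = ½LI².
U = ½(0.209 H)(14.9 A)² = 23.2 J.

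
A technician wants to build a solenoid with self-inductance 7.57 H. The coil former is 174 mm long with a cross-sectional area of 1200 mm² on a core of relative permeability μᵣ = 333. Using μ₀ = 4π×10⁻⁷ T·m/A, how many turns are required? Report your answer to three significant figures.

N ≈ 1620 turns

A = 1200 mm² = 1.200×10^-3 m².
From L = μ₀μᵣN²A/ℓ, N = √(Lℓ / (μ₀μᵣA)).
N = √[(7.57)(0.174) / ((4π×10⁻⁷)(333)×1.200×10^-3)] = √(2.623×10^6) ≈ 1619.6.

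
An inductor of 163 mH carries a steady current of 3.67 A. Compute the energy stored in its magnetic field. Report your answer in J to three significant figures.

U ≈ 1.10 J

Stored magnetic energy: U = ½LI².
U = ½(0.163 H)(3.67 A)² = 1.098 J.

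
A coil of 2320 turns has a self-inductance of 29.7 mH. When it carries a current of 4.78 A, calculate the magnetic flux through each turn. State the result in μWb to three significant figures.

From L = NΦ_B/I, the flux per turn is Φ_B = LI/N.
Φ_B = (2.970×10^-2 H)(4.78 A)/2320 = 6.119×10^-5 Wb.

Φ_B ≈ 61.2 μWb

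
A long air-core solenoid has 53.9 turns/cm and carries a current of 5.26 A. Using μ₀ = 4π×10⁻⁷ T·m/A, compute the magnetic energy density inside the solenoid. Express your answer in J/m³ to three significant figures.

B = μ₀nI = (4π×10⁻⁷)(5.390×10^3)(5.26) = 3.563×10^-2 T.
u = B²/(2μ₀) = (3.563×10^-2)²/(2×4π×10⁻⁷) = 505 J/m³.

u ≈ 505 J/m³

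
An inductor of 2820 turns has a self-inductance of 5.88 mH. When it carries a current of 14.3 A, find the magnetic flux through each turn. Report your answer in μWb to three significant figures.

Φ_B ≈ 29.8 μWb

From L = NΦ_B/I, the flux per turn is Φ_B = LI/N.
Φ_B = (5.880×10^-3 H)(14.3 A)/2820 = 2.982×10^-5 Wb.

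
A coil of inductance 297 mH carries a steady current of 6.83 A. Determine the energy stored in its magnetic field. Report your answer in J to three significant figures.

U ≈ 6.93 J

Stored magnetic energy: U = ½LI².
U = ½(0.297 H)(6.83 A)² = 6.927 J.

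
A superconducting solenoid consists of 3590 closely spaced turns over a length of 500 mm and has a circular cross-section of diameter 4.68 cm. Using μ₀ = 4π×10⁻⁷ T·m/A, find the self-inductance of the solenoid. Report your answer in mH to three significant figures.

A = π(d/2)² = π(2.340×10^-2 m)² = 1.720×10^-3 m².
For a long solenoid, L = μ₀N²A/ℓ.
L = (4π×10⁻⁷)(3590)²(1.720×10^-3)/(0.5 m) = 5.572×10^-2 H.

L ≈ 55.7 mH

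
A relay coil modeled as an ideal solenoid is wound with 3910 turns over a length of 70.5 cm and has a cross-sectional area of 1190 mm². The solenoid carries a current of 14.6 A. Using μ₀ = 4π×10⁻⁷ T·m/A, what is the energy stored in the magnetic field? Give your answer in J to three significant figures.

A = 1190 mm² = 1.190×10^-3 m².
L = μ₀N²A/ℓ = (4π×10⁻⁷)(3910)²(1.190×10^-3)/(0.705) = 3.243×10^-2 H.
U = ½LI² = ½(3.243×10^-2)(14.6)² = 3.456 J.

U ≈ 3.46 J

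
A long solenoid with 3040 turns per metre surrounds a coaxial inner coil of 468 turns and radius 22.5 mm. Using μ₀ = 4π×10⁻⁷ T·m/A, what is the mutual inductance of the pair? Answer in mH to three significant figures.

The outer solenoid produces a uniform field B₁ = μ₀n₁I₁ across the inner coil,
so the flux linkage is N₂Φ = N₂B₁A₂ = μ₀n₁N₂A₂·I₁, giving M = μ₀n₁N₂A₂.
A₂ = πr² = π(2.250×10^-2 m)² = 1.590×10^-3 m².
M = (4π×10⁻⁷)(3040)(468)(1.590×10^-3) = 2.843×10^-3 H.

M ≈ 2.84 mH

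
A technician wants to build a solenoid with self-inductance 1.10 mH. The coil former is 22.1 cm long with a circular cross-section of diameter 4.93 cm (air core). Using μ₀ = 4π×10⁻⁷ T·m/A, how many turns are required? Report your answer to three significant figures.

N ≈ 318 turns

A = π(d/2)² = π(2.465×10^-2 m)² = 1.909×10^-3 m².
From L = μ₀N²A/ℓ, N = √(Lℓ / (μ₀A)).
N = √[(1.100×10^-3)(0.221) / ((4π×10⁻⁷)×1.909×10^-3)] = √(1.013×10^5) ≈ 318.3.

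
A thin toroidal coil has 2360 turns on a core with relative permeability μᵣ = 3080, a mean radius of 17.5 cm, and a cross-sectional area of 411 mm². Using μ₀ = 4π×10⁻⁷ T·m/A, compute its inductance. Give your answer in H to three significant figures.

L ≈ 8.06 H

For a thin toroid, L = μ₀μᵣN²A/(2πR).
L = (4π×10⁻⁷)(3080)(2360)²(4.110×10^-4) / (2π×0.175 m) = 8.058 H.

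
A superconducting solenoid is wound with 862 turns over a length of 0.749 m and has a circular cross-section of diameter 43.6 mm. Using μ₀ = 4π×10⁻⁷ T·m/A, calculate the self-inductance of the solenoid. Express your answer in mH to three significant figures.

L ≈ 1.86 mH

A = π(d/2)² = π(2.180×10^-2 m)² = 1.493×10^-3 m².
For a long solenoid, L = μ₀N²A/ℓ.
L = (4π×10⁻⁷)(862)²(1.493×10^-3)/(0.749 m) = 1.861×10^-3 H.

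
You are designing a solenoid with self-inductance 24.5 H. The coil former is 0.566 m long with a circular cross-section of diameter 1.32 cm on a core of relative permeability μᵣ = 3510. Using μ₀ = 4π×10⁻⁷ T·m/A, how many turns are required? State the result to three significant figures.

N ≈ 4790 turns

A = π(d/2)² = π(6.600×10^-3 m)² = 1.368×10^-4 m².
From L = μ₀μᵣN²A/ℓ, N = √(Lℓ / (μ₀μᵣA)).
N = √[(24.5)(0.566) / ((4π×10⁻⁷)(3510)×1.368×10^-4)] = √(2.297×10^7) ≈ 4793.1.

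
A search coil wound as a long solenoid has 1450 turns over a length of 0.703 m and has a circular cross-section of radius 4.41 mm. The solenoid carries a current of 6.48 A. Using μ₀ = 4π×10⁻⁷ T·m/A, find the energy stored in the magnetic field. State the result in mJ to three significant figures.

U ≈ 4.82 mJ

A = πr² = π(4.410×10^-3 m)² = 6.110×10^-5 m².
L = μ₀N²A/ℓ = (4π×10⁻⁷)(1450)²(6.110×10^-5)/(0.703) = 2.296×10^-4 H.
U = ½LI² = ½(2.296×10^-4)(6.48)² = 4.821×10^-3 J.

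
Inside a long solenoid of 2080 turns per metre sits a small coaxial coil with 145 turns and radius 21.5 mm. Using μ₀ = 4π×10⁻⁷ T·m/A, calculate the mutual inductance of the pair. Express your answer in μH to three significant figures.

The outer solenoid produces a uniform field B₁ = μ₀n₁I₁ across the inner coil,
so the flux linkage is N₂Φ = N₂B₁A₂ = μ₀n₁N₂A₂·I₁, giving M = μ₀n₁N₂A₂.
A₂ = πr² = π(2.150×10^-2 m)² = 1.452×10^-3 m².
M = (4π×10⁻⁷)(2080)(145)(1.452×10^-3) = 5.504×10^-4 H.

M ≈ 550 μH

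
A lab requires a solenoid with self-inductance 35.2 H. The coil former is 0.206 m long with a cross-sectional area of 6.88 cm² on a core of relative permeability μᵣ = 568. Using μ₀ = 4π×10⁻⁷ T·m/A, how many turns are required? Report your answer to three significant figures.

A = 6.88 cm² = 6.880×10^-4 m².
From L = μ₀μᵣN²A/ℓ, N = √(Lℓ / (μ₀μᵣA)).
N = √[(35.2)(0.206) / ((4π×10⁻⁷)(568)×6.880×10^-4)] = √(1.477×10^7) ≈ 3842.7.

N ≈ 3840 turns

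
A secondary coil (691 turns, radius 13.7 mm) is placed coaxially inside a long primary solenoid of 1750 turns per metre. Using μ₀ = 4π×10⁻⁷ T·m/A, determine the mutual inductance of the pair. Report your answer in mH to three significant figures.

M ≈ 0.896 mH

The outer solenoid produces a uniform field B₁ = μ₀n₁I₁ across the inner coil,
so the flux linkage is N₂Φ = N₂B₁A₂ = μ₀n₁N₂A₂·I₁, giving M = μ₀n₁N₂A₂.
A₂ = πr² = π(1.370×10^-2 m)² = 5.896×10^-4 m².
M = (4π×10⁻⁷)(1750)(691)(5.896×10^-4) = 8.960×10^-4 H.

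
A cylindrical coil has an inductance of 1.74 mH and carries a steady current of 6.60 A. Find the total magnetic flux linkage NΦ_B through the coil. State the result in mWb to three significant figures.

From L = NΦ_B/I, the flux linkage is NΦ_B = LI.
NΦ_B = (1.740×10^-3 H)(6.60 A) = 1.148×10^-2 Wb.

NΦ_B ≈ 11.5 mWb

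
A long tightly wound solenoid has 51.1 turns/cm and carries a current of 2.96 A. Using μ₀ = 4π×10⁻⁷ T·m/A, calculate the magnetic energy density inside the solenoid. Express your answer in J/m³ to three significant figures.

B = μ₀nI = (4π×10⁻⁷)(5.110×10^3)(2.96) = 1.901×10^-2 T.
u = B²/(2μ₀) = (1.901×10^-2)²/(2×4π×10⁻⁷) = 143.7 J/m³.

u ≈ 144 J/m³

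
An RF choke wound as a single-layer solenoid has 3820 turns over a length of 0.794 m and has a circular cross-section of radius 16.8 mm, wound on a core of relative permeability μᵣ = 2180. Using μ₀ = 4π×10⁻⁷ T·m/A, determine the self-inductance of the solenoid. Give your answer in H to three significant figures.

A = πr² = π(1.680×10^-2 m)² = 8.867×10^-4 m².
For a long solenoid, L = μ₀μᵣN²A/ℓ.
L = (4π×10⁻⁷)(2180)(3820)²(8.867×10^-4)/(0.794 m) = 44.64 H.

L ≈ 44.6 H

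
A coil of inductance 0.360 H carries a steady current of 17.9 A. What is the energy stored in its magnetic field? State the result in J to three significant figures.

U ≈ 57.7 J

Stored magnetic energy: U = ½LI².
U = ½(0.36 H)(17.9 A)² = 57.67 J.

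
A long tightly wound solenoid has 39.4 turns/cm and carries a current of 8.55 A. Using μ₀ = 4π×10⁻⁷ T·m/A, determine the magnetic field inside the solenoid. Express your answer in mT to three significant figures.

Inside a long solenoid, B = μ₀nI.
B = (4π×10⁻⁷)(3.940×10^3 m⁻¹)(8.55 A) = 4.233×10^-2 T.

B ≈ 42.3 mT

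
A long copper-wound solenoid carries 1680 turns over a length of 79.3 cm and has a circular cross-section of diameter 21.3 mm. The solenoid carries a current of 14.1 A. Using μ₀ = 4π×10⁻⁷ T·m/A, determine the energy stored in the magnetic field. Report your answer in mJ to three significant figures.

A = π(d/2)² = π(1.065×10^-2 m)² = 3.563×10^-4 m².
L = μ₀N²A/ℓ = (4π×10⁻⁷)(1680)²(3.563×10^-4)/(0.793) = 1.594×10^-3 H.
U = ½LI² = ½(1.594×10^-3)(14.1)² = 0.1584 J.

U ≈ 158 mJ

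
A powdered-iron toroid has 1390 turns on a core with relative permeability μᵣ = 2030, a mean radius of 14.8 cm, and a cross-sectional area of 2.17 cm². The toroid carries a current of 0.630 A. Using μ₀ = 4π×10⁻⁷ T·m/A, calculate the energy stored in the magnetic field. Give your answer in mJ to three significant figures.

U ≈ 228 mJ

L = μ₀μᵣN²A/(2πR) = (4π×10⁻⁷)(2030)(1390)²(2.170×10^-4)/(2π×0.148) = 1.15 H.
U = ½LI² = ½(1.15)(0.630)² = 0.2282 J.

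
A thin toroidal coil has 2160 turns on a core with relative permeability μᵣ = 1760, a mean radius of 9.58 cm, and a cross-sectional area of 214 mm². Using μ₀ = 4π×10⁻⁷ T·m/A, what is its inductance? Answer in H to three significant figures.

For a thin toroid, L = μ₀μᵣN²A/(2πR).
L = (4π×10⁻⁷)(1760)(2160)²(2.140×10^-4) / (2π×9.580×10^-2 m) = 3.669 H.

L ≈ 3.67 H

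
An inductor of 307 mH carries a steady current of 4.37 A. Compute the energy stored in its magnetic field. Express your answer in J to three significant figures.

Stored magnetic energy: U = ½LI².
U = ½(0.307 H)(4.37 A)² = 2.931 J.

U ≈ 2.93 J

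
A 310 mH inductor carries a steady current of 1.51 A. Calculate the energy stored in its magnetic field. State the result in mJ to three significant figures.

U ≈ 353 mJ

Stored magnetic energy: U = ½LI².
U = ½(0.31 H)(1.51 A)² = 0.3534 J.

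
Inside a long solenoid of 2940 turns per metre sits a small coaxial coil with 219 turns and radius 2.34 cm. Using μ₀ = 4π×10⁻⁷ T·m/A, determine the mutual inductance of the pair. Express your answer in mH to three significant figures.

M ≈ 1.39 mH

The outer solenoid produces a uniform field B₁ = μ₀n₁I₁ across the inner coil,
so the flux linkage is N₂Φ = N₂B₁A₂ = μ₀n₁N₂A₂·I₁, giving M = μ₀n₁N₂A₂.
A₂ = πr² = π(2.340×10^-2 m)² = 1.720×10^-3 m².
M = (4π×10⁻⁷)(2940)(219)(1.720×10^-3) = 1.392×10^-3 H.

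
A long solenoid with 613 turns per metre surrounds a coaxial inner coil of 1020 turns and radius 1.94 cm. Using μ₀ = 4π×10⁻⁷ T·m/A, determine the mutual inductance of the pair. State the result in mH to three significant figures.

M ≈ 0.929 mH

The outer solenoid produces a uniform field B₁ = μ₀n₁I₁ across the inner coil,
so the flux linkage is N₂Φ = N₂B₁A₂ = μ₀n₁N₂A₂·I₁, giving M = μ₀n₁N₂A₂.
A₂ = πr² = π(1.940×10^-2 m)² = 1.182×10^-3 m².
M = (4π×10⁻⁷)(613)(1020)(1.182×10^-3) = 9.290×10^-4 H.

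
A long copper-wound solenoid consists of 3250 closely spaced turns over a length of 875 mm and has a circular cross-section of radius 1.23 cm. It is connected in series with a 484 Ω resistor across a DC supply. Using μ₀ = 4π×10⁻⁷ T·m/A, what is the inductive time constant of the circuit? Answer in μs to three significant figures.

τ ≈ 14.9 μs

A = πr² = π(1.230×10^-2 m)² = 4.753×10^-4 m².
L = μ₀N²A/ℓ = (4π×10⁻⁷)(3250)²(4.753×10^-4)/(0.875) = 7.210×10^-3 H.
τ = L/R = (7.210×10^-3)/(484) = 1.490×10^-5 s.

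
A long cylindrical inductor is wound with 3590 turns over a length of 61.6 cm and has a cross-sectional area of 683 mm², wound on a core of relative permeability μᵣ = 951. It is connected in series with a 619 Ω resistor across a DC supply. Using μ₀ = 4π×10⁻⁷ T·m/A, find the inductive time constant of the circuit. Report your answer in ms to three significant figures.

τ ≈ 27.6 ms

A = 683 mm² = 6.830×10^-4 m².
L = μ₀μᵣN²A/ℓ = (4π×10⁻⁷)(951)(3590)²(6.830×10^-4)/(0.616) = 17.08 H.
τ = L/R = (17.08)/(619) = 2.759×10^-2 s.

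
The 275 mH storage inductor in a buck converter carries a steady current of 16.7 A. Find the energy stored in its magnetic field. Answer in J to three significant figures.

Stored magnetic energy: U = ½LI².
U = ½(0.275 H)(16.7 A)² = 38.347 J.

U ≈ 38.3 J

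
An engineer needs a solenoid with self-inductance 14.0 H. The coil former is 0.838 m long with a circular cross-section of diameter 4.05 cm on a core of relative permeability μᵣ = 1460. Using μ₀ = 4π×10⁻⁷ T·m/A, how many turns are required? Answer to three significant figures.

A = π(d/2)² = π(2.025×10^-2 m)² = 1.288×10^-3 m².
From L = μ₀μᵣN²A/ℓ, N = √(Lℓ / (μ₀μᵣA)).
N = √[(14)(0.838) / ((4π×10⁻⁷)(1460)×1.288×10^-3)] = √(4.964×10^6) ≈ 2227.9.

N ≈ 2230 turns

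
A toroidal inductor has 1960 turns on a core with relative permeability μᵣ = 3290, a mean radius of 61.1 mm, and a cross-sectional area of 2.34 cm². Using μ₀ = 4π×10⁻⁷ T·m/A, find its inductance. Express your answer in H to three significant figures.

For a thin toroid, L = μ₀μᵣN²A/(2πR).
L = (4π×10⁻⁷)(3290)(1960)²(2.340×10^-4) / (2π×6.110×10^-2 m) = 9.681 H.

L ≈ 9.68 H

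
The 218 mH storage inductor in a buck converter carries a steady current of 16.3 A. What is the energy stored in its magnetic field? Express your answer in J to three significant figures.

U ≈ 29.0 J

Stored magnetic energy: U = ½LI².
U = ½(0.218 H)(16.3 A)² = 28.96 J.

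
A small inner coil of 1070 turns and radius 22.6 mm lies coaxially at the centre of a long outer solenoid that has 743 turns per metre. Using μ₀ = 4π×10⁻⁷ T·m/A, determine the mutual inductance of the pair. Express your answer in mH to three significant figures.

M ≈ 1.60 mH

The outer solenoid produces a uniform field B₁ = μ₀n₁I₁ across the inner coil,
so the flux linkage is N₂Φ = N₂B₁A₂ = μ₀n₁N₂A₂·I₁, giving M = μ₀n₁N₂A₂.
A₂ = πr² = π(2.260×10^-2 m)² = 1.6046×10^-3 m².
M = (4π×10⁻⁷)(743)(1070)(1.6046×10^-3) = 1.603×10^-3 H.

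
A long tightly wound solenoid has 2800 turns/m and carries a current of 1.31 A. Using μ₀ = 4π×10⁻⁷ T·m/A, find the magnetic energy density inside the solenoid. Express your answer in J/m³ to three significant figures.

B = μ₀nI = (4π×10⁻⁷)(2.800×10^3)(1.31) = 4.609×10^-3 T.
u = B²/(2μ₀) = (4.609×10^-3)²/(2×4π×10⁻⁷) = 8.454 J/m³.

u ≈ 8.45 J/m³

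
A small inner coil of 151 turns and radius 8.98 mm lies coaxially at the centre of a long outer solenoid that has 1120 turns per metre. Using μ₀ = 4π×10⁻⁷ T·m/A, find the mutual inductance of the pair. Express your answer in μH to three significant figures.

M ≈ 53.8 μH

The outer solenoid produces a uniform field B₁ = μ₀n₁I₁ across the inner coil,
so the flux linkage is N₂Φ = N₂B₁A₂ = μ₀n₁N₂A₂·I₁, giving M = μ₀n₁N₂A₂.
A₂ = πr² = π(8.980×10^-3 m)² = 2.533×10^-4 m².
M = (4π×10⁻⁷)(1120)(151)(2.533×10^-4) = 5.384×10^-5 H.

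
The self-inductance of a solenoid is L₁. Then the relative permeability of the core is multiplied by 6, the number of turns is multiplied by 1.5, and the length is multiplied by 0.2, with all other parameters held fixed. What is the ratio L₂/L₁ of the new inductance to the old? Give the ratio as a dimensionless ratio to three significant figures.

For a solenoid, L ∝ μᵣN²A/ℓ.
L₂/L₁ = (6) × (1.5)^2 × (0.2)^-1 = 67.5.

L₂/L₁ = 67.5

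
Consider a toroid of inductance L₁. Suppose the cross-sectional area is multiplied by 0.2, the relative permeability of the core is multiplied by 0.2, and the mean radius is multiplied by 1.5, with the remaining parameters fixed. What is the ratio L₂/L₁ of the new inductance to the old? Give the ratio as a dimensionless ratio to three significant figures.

L₂/L₁ = 0.0267

For a toroid, L ∝ μᵣN²A/R.
L₂/L₁ = (0.2) × (0.2) × (1.5)^-1 = 0.0267.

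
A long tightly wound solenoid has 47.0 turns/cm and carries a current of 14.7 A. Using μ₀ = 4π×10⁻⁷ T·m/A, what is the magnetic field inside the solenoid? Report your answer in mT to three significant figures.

B ≈ 86.8 mT

Inside a long solenoid, B = μ₀nI.
B = (4π×10⁻⁷)(4.700×10^3 m⁻¹)(14.7 A) = 8.682×10^-2 T.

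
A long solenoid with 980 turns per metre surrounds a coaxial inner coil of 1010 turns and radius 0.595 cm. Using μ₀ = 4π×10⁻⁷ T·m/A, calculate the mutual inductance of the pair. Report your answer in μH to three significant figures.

M ≈ 138 μH

The outer solenoid produces a uniform field B₁ = μ₀n₁I₁ across the inner coil,
so the flux linkage is N₂Φ = N₂B₁A₂ = μ₀n₁N₂A₂·I₁, giving M = μ₀n₁N₂A₂.
A₂ = πr² = π(5.950×10^-3 m)² = 1.112×10^-4 m².
M = (4π×10⁻⁷)(980)(1010)(1.112×10^-4) = 1.383×10^-4 H.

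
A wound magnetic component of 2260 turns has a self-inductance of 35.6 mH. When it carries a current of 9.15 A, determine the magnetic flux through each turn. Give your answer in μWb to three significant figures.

From L = NΦ_B/I, the flux per turn is Φ_B = LI/N.
Φ_B = (3.560×10^-2 H)(9.15 A)/2260 = 1.441×10^-4 Wb.

Φ_B ≈ 144 μWb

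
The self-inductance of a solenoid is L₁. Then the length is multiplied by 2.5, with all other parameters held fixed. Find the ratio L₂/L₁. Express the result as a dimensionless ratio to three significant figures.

For a solenoid, L ∝ μᵣN²A/ℓ.
L₂/L₁ = (2.5)^-1 = 0.400.

L₂/L₁ = 0.400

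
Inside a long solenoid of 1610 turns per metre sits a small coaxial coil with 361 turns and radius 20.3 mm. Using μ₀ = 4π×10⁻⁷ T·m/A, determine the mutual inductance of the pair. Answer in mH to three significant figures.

The outer solenoid produces a uniform field B₁ = μ₀n₁I₁ across the inner coil,
so the flux linkage is N₂Φ = N₂B₁A₂ = μ₀n₁N₂A₂·I₁, giving M = μ₀n₁N₂A₂.
A₂ = πr² = π(2.030×10^-2 m)² = 1.2946×10^-3 m².
M = (4π×10⁻⁷)(1610)(361)(1.2946×10^-3) = 9.456×10^-4 H.

M ≈ 0.946 mH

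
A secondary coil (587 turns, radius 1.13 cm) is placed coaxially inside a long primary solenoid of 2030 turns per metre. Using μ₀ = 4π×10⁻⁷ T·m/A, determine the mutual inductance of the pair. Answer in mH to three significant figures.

The outer solenoid produces a uniform field B₁ = μ₀n₁I₁ across the inner coil,
so the flux linkage is N₂Φ = N₂B₁A₂ = μ₀n₁N₂A₂·I₁, giving M = μ₀n₁N₂A₂.
A₂ = πr² = π(1.130×10^-2 m)² = 4.011×10^-4 m².
M = (4π×10⁻⁷)(2030)(587)(4.011×10^-4) = 6.007×10^-4 H.

M ≈ 0.601 mH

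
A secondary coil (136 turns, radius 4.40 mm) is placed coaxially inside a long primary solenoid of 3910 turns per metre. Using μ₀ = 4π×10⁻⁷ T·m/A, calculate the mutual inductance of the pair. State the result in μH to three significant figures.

The outer solenoid produces a uniform field B₁ = μ₀n₁I₁ across the inner coil,
so the flux linkage is N₂Φ = N₂B₁A₂ = μ₀n₁N₂A₂·I₁, giving M = μ₀n₁N₂A₂.
A₂ = πr² = π(4.400×10^-3 m)² = 6.082×10^-5 m².
M = (4π×10⁻⁷)(3910)(136)(6.082×10^-5) = 4.064×10^-5 H.

M ≈ 40.6 μH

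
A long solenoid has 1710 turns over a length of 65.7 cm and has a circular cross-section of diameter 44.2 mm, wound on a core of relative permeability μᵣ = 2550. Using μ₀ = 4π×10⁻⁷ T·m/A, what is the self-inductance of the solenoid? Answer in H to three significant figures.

L ≈ 21.9 H

A = π(d/2)² = π(2.210×10^-2 m)² = 1.534×10^-3 m².
For a long solenoid, L = μ₀μᵣN²A/ℓ.
L = (4π×10⁻⁷)(2550)(1710)²(1.534×10^-3)/(0.657 m) = 21.88 H.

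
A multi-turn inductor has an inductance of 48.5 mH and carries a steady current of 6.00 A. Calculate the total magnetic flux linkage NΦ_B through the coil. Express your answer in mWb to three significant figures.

NΦ_B ≈ 291 mWb

From L = NΦ_B/I, the flux linkage is NΦ_B = LI.
NΦ_B = (4.850×10^-2 H)(6.00 A) = 0.291 Wb.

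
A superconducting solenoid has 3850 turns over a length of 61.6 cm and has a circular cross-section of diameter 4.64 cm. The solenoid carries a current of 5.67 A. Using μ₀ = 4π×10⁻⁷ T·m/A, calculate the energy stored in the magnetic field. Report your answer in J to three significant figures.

A = π(d/2)² = π(2.320×10^-2 m)² = 1.691×10^-3 m².
L = μ₀N²A/ℓ = (4π×10⁻⁷)(3850)²(1.691×10^-3)/(0.616) = 5.113×10^-2 H.
U = ½LI² = ½(5.113×10^-2)(5.67)² = 0.8219 J.

U ≈ 0.822 J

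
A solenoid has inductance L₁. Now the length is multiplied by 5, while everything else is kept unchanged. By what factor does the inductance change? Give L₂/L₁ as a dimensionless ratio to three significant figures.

L₂/L₁ = 0.200

For a solenoid, L ∝ μᵣN²A/ℓ.
L₂/L₁ = (5)^-1 = 0.200.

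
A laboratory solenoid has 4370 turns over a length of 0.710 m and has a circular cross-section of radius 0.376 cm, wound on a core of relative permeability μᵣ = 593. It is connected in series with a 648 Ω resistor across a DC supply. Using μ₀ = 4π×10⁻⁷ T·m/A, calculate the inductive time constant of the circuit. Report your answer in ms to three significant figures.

A = πr² = π(3.760×10^-3 m)² = 4.441×10^-5 m².
L = μ₀μᵣN²A/ℓ = (4π×10⁻⁷)(593)(4370)²(4.441×10^-5)/(0.71) = 0.8902 H.
τ = L/R = (0.8902)/(648) = 1.374×10^-3 s.

τ ≈ 1.37 ms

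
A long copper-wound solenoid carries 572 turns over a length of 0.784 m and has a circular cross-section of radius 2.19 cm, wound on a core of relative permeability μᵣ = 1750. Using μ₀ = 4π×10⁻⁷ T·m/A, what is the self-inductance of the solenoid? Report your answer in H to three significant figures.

A = πr² = π(2.190×10^-2 m)² = 1.507×10^-3 m².
For a long solenoid, L = μ₀μᵣN²A/ℓ.
L = (4π×10⁻⁷)(1750)(572)²(1.507×10^-3)/(0.784 m) = 1.383 H.

L ≈ 1.38 H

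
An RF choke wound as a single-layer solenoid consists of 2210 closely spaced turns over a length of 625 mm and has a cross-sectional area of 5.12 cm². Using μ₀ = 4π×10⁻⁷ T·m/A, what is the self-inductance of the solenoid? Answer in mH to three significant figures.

A = 5.12 cm² = 5.120×10^-4 m².
For a long solenoid, L = μ₀N²A/ℓ.
L = (4π×10⁻⁷)(2210)²(5.120×10^-4)/(0.625 m) = 5.028×10^-3 H.

L ≈ 5.03 mH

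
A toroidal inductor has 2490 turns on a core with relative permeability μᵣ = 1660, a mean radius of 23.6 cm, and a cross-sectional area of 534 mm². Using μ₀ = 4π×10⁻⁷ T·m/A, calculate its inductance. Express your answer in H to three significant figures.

L ≈ 4.66 H

For a thin toroid, L = μ₀μᵣN²A/(2πR).
L = (4π×10⁻⁷)(1660)(2490)²(5.340×10^-4) / (2π×0.236 m) = 4.658 H.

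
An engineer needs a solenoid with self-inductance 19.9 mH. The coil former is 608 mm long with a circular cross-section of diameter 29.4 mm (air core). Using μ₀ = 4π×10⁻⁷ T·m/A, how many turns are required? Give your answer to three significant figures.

N ≈ 3770 turns

A = π(d/2)² = π(1.470×10^-2 m)² = 6.789×10^-4 m².
From L = μ₀N²A/ℓ, N = √(Lℓ / (μ₀A)).
N = √[(1.990×10^-2)(0.608) / ((4π×10⁻⁷)×6.789×10^-4)] = √(1.418×10^7) ≈ 3766.0.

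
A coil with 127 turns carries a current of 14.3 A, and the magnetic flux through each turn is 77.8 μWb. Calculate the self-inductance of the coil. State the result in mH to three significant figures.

L ≈ 0.691 mH

Self-inductance is defined by L = NΦ_B/I (flux linkage over current).
L = (127)(7.780×10^-5 Wb)/(14.3 A) = 6.910×10^-4 H.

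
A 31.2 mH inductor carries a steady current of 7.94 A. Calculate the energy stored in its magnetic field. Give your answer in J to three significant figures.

U ≈ 0.983 J

Stored magnetic energy: U = ½LI².
U = ½(3.120×10^-2 H)(7.94 A)² = 0.98348 J.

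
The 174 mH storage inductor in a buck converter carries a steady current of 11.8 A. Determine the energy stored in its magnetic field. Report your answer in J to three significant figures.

U ≈ 12.1 J

Stored magnetic energy: U = ½LI².
U = ½(0.174 H)(11.8 A)² = 12.11 J.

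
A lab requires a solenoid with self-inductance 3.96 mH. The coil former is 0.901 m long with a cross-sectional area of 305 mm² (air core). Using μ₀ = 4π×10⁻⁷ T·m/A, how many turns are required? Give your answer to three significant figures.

A = 305 mm² = 3.050×10^-4 m².
From L = μ₀N²A/ℓ, N = √(Lℓ / (μ₀A)).
N = √[(3.960×10^-3)(0.901) / ((4π×10⁻⁷)×3.050×10^-4)] = √(9.309×10^6) ≈ 3051.1.

N ≈ 3050 turns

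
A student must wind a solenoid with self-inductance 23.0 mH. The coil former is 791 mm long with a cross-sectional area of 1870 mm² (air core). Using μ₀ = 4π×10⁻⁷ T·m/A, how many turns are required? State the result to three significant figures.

A = 1870 mm² = 1.870×10^-3 m².
From L = μ₀N²A/ℓ, N = √(Lℓ / (μ₀A)).
N = √[(2.300×10^-2)(0.791) / ((4π×10⁻⁷)×1.870×10^-3)] = √(7.742×10^6) ≈ 2782.4.

N ≈ 2780 turns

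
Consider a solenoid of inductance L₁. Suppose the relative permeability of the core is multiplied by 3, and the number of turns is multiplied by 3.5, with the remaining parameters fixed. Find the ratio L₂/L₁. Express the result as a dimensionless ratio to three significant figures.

L₂/L₁ = 36.8

For a solenoid, L ∝ μᵣN²A/ℓ.
L₂/L₁ = (3) × (3.5)^2 = 36.8.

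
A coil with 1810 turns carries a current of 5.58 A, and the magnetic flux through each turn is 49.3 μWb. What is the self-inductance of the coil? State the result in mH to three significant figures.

L ≈ 16.0 mH

Self-inductance is defined by L = NΦ_B/I (flux linkage over current).
L = (1810)(4.930×10^-5 Wb)/(5.58 A) = 1.599×10^-2 H.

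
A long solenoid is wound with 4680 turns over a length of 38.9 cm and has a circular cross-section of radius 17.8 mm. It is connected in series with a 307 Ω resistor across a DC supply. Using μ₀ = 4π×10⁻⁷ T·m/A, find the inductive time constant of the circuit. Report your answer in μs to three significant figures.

τ ≈ 229 μs

A = πr² = π(1.780×10^-2 m)² = 9.954×10^-4 m².
L = μ₀N²A/ℓ = (4π×10⁻⁷)(4680)²(9.954×10^-4)/(0.389) = 7.043×10^-2 H.
τ = L/R = (7.043×10^-2)/(307) = 2.294×10^-4 s.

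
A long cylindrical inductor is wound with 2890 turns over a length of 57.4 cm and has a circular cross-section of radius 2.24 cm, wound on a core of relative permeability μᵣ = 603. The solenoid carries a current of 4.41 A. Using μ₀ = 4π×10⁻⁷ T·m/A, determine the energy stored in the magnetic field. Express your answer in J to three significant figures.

A = πr² = π(2.240×10^-2 m)² = 1.576×10^-3 m².
L = μ₀μᵣN²A/ℓ = (4π×10⁻⁷)(603)(2890)²(1.576×10^-3)/(0.574) = 17.38 H.
U = ½LI² = ½(17.38)(4.41)² = 169 J.

U ≈ 169 J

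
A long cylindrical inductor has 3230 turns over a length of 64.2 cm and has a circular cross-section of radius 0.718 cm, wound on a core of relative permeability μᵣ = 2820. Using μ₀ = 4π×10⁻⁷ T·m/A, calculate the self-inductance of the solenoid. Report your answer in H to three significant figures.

L ≈ 9.33 H

A = πr² = π(7.180×10^-3 m)² = 1.620×10^-4 m².
For a long solenoid, L = μ₀μᵣN²A/ℓ.
L = (4π×10⁻⁷)(2820)(3230)²(1.620×10^-4)/(0.642 m) = 9.327 H.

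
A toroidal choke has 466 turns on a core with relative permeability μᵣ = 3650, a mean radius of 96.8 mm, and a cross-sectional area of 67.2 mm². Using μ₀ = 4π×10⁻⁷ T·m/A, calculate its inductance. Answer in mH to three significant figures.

L ≈ 110 mH

For a thin toroid, L = μ₀μᵣN²A/(2πR).
L = (4π×10⁻⁷)(3650)(466)²(6.720×10^-5) / (2π×9.680×10^-2 m) = 0.11 H.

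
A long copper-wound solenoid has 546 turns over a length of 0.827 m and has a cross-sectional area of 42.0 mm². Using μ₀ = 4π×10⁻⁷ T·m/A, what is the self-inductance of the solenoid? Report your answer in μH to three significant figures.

A = 42.0 mm² = 4.200×10^-5 m².
For a long solenoid, L = μ₀N²A/ℓ.
L = (4π×10⁻⁷)(546)²(4.200×10^-5)/(0.827 m) = 1.903×10^-5 H.

L ≈ 19.0 μH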